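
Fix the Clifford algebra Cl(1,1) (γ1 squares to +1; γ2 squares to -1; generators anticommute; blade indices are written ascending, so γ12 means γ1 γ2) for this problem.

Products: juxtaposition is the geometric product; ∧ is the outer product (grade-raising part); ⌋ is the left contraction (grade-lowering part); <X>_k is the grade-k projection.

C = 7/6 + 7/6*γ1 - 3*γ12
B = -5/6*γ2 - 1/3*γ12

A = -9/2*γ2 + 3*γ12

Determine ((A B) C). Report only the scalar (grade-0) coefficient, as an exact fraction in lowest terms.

step 1: -19/4 + 4*γ1
step 2: -7/8 - 7/8*γ1 - 12*γ2 + 57/4*γ12
Answer: -7/8


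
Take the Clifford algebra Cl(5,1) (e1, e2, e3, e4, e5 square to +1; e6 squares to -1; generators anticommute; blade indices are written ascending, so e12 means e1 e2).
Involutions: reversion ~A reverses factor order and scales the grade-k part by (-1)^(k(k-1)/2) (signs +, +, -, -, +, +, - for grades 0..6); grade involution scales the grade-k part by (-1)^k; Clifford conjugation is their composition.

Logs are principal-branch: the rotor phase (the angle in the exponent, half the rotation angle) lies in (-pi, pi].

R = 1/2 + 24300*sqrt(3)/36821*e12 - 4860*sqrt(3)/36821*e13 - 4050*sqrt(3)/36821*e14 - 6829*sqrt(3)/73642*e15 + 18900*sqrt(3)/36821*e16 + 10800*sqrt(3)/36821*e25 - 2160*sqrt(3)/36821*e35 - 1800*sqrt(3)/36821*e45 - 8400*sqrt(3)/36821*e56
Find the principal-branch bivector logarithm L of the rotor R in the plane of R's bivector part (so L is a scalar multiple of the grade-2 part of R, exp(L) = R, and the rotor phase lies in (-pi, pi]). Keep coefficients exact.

The scalar part of R is 1/2, and that scalar determines the rotor phase on the principal branch; recovering the unit plane as bivector-part over sine of the phase gives L = phase * plane.
Concretely: cos(phase) = 1/2 gives phase = ±pi/3, and since phase/sin(phase) is even the sign is immaterial: L = (phase/sin(phase)) * <R>_2 = (2*sqrt(3)*pi/9) * <R>_2.
Answer: 16200*pi/36821*e12 - 3240*pi/36821*e13 - 2700*pi/36821*e14 - 6829*pi/110463*e15 + 12600*pi/36821*e16 + 7200*pi/36821*e25 - 1440*pi/36821*e35 - 1200*pi/36821*e45 - 5600*pi/36821*e56


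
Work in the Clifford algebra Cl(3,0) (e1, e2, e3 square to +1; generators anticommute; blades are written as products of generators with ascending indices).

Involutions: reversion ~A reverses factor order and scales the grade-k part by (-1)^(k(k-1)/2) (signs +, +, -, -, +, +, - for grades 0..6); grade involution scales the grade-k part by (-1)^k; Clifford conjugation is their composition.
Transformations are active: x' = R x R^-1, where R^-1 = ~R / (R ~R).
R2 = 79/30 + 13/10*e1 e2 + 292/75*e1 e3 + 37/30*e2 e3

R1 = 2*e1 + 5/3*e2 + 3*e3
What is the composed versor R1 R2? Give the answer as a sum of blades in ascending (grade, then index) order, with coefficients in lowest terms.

Distribute over the terms of R1 (each basis-blade product reordered to ascending indices, repeated generators contracted through their squares):
(2*e1) R2 = 79/15*e1 + 13/5*e2 + 584/75*e3 + 37/15*e1 e2 e3
(5/3*e2) R2 = -13/6*e1 + 79/18*e2 + 37/18*e3 - 292/45*e1 e2 e3
(3*e3) R2 = -292/25*e1 - 37/10*e2 + 79/10*e3 + 39/10*e1 e2 e3
Summing the partial products and collecting blades:
Answer: -429/50*e1 + 148/45*e2 + 3992/225*e3 - 11/90*e1 e2 e3


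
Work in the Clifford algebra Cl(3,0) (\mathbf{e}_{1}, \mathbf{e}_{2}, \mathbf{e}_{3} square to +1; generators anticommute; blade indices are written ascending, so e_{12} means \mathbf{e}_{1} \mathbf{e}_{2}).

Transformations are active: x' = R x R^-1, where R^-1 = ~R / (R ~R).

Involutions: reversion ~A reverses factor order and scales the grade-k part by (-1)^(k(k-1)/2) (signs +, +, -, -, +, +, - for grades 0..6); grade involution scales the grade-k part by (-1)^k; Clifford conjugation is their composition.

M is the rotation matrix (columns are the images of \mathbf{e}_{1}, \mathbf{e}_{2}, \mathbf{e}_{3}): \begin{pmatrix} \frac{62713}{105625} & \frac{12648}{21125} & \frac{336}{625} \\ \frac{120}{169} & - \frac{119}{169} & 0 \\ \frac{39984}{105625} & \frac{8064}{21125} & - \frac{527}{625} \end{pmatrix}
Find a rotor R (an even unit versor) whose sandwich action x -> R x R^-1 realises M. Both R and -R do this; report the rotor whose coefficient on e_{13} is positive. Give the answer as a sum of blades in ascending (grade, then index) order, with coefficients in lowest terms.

Method: write R = a + b12*e_{12} + b13*e_{13} + b23*e_{23} with a^2 + b12^2 + b13^2 + b23^2 = 1 (so R^-1 = ~R). Expanding the columns R e_j ~R gives tr M = 4a^2 - 1 and, from the antisymmetric part, M21 - M12 = -4a*b12, M13 - M31 = 4a*b13, M32 - M23 = -4a*b23.
Here tr M = -\frac{4029}{4225}, so a^2 = (1 + tr M)/4 = \frac{49}{4225} and a = ±\frac{7}{65}. Taking a = \frac{7}{65}: M21 - M12 = \frac{2352}{21125}, M13 - M31 = \frac{672}{4225}, M32 - M23 = \frac{8064}{21125}, giving b12 = -\frac{84}{325}, b13 = \frac{24}{65}, b23 = -\frac{288}{325}, i.e. R = \frac{7}{65} - \frac{84}{325} e_{12} + \frac{24}{65} e_{13} - \frac{288}{325} e_{23}.
Its e_{13} coefficient is already positive.
Answer: \frac{7}{65} - \frac{84}{325} e_{12} + \frac{24}{65} e_{13} - \frac{288}{325} e_{23}. Why the constraint matters: R and -R act identically through the sandwich — M has trace -\frac{4029}{4225} either way — so only the sign condition on e_{13} picks one of the two preimages.


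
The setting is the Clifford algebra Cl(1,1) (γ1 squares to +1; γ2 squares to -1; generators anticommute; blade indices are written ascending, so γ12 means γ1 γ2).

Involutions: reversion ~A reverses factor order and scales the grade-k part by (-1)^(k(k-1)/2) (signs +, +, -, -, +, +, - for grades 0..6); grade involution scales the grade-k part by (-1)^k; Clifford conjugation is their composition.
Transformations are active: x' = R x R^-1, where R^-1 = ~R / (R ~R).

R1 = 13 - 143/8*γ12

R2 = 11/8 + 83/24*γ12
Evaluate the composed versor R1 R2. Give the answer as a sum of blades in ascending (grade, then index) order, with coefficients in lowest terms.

Distribute over the terms of R1 (each basis-blade product reordered to ascending indices, repeated generators contracted through their squares):
(13) R2 = 143/8 + 1079/24*γ12
(-143/8*γ12) R2 = -11869/192 - 1573/64*γ12
Summing the partial products and collecting blades:
Answer: -8437/192 + 3913/192*γ12


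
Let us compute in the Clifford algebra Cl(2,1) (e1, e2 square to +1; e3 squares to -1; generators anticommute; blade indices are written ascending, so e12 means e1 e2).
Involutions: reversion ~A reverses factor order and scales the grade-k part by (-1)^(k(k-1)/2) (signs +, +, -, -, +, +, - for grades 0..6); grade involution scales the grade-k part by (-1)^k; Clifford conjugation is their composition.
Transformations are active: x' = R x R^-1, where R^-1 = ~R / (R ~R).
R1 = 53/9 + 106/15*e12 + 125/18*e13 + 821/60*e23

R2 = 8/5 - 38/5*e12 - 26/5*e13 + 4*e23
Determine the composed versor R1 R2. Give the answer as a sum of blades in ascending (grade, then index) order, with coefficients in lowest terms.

Distribute over the terms of R1 (each basis-blade product reordered to ascending indices, repeated generators contracted through their squares):
(53/9) R2 = 424/45 - 2014/45*e12 - 1378/45*e13 + 212/9*e23
(106/15*e12) R2 = 4028/75 + 848/75*e12 + 424/15*e13 + 2756/75*e23
(125/18*e13) R2 = -325/9 + 250/9*e12 + 100/9*e13 - 475/9*e23
(821/60*e23) R2 = 821/15 + 10673/150*e12 + 15599/150*e13 + 1642/75*e23
Summing the partial products and collecting blades:
Answer: 18394/225 + 29467/450*e12 + 50737/450*e13 + 6619/225*e23


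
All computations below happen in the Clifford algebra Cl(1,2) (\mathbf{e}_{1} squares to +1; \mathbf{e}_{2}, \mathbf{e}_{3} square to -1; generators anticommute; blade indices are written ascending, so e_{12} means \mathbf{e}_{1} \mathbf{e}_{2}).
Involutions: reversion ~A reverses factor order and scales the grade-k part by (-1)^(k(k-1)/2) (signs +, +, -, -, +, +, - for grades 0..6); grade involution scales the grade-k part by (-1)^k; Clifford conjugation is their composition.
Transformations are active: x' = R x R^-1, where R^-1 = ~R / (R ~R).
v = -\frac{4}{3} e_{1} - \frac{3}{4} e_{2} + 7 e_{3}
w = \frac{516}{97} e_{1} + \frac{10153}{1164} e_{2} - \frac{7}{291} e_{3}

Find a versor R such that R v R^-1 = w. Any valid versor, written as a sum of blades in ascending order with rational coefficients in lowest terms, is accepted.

Sketch: the shared square -\frac{6881}{144} makes R = v + w = \frac{1160}{291} e_{1} + \frac{2320}{291} e_{2} + \frac{2030}{291} e_{3} the natural versor; its sandwich fixes that direction, negates (v - w)/2, and sends v to w.
Answer: \frac{1160}{291} e_{1} + \frac{2320}{291} e_{2} + \frac{2030}{291} e_{3}


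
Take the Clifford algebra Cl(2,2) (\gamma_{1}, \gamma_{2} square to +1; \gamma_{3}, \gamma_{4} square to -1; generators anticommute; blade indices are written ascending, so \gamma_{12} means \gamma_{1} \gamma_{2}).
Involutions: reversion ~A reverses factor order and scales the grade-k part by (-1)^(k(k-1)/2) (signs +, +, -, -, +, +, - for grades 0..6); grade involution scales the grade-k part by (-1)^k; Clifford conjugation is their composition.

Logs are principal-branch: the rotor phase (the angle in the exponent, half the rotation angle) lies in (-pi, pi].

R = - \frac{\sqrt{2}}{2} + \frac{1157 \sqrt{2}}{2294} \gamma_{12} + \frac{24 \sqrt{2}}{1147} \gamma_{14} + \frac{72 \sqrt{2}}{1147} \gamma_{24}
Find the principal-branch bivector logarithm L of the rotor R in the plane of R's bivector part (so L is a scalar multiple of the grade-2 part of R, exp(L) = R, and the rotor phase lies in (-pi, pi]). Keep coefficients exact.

The scalar part of R is - \frac{\sqrt{2}}{2}, so the principal-branch rotor phase is pinned; divide the bivector part by its sine to get the unit plane — L is the phase times that plane.
Concretely: cos(phase) = - \frac{\sqrt{2}}{2} gives phase = ±\frac{3 \pi}{4}, and since phase/sin(phase) is even the sign is immaterial: L = (phase/sin(phase)) * <R>_2 = (\frac{3 \sqrt{2} \pi}{4}) * <R>_2.
Answer: \frac{3471 \pi}{4588} \gamma_{12} + \frac{36 \pi}{1147} \gamma_{14} + \frac{108 \pi}{1147} \gamma_{24}


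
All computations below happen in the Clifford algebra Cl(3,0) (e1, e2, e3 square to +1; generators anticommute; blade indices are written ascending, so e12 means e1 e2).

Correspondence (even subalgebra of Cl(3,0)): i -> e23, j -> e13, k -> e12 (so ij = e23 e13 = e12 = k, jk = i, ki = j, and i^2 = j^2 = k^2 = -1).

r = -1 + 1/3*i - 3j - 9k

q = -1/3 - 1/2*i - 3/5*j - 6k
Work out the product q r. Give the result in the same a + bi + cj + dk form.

In blades: q = -1/3 - 6*e12 - 3/5*e13 - 1/2*e23, r = -1 - 9*e12 - 3*e13 + 1/3*e23.
Distribute q over r term by term (generator squares from the signature, products reordered to ascending indices): (-1/3)*r = 1/3 + 3*e12 + e13 - 1/9*e23; (-6*e12)*r = -54 + 6*e12 - 2*e13 - 18*e23; (-3/5*e13)*r = -9/5 + 1/5*e12 + 3/5*e13 + 27/5*e23; (-1/2*e23)*r = 1/6 + 3/2*e12 - 9/2*e13 + 1/2*e23.
Sum: -553/10 + 107/10*e12 - 49/10*e13 - 1099/90*e23; translating back through the correspondence:
Answer: -553/10 - 1099/90*i - 49/10*j + 107/10*k


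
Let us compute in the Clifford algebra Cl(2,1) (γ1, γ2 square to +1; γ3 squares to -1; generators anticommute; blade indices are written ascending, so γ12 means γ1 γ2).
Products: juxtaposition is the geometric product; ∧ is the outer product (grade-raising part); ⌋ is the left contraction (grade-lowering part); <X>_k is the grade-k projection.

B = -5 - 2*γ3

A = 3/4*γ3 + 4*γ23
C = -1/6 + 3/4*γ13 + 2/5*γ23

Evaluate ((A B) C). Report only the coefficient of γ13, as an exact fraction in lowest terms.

step 1: 3/2 + 8*γ2 - 15/4*γ3 - 20*γ23
step 2: -33/4 - 45/16*γ1 - 17/6*γ2 + 153/40*γ3 + 15*γ12 + 9/8*γ13 + 59/15*γ23 - 6*γ123
Answer: 9/8


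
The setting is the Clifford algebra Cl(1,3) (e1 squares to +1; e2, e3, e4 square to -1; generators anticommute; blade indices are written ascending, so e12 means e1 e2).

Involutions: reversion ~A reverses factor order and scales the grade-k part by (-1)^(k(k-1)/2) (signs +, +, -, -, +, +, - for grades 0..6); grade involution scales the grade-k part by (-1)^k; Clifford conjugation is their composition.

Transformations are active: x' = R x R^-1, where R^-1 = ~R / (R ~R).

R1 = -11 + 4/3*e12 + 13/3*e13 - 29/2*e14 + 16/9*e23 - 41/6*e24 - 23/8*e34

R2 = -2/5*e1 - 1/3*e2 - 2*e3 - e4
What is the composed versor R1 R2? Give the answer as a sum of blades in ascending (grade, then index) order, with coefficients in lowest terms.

Distribute over the terms of R2 (each basis-blade product reordered to ascending indices, repeated generators contracted through their squares):
R1 (-2/5*e1) = 22/5*e1 + 8/15*e2 + 26/15*e3 - 29/5*e4 - 32/45*e123 + 41/15*e124 + 23/20*e134
R1 (-1/3*e2) = 4/9*e1 + 11/3*e2 - 16/27*e3 + 41/18*e4 + 13/9*e123 - 29/6*e124 + 23/24*e234
R1 (-2*e3) = 26/3*e1 + 32/9*e2 + 22*e3 + 23/4*e4 - 8/3*e123 - 29*e134 - 41/3*e234
R1 (-e4) = -29/2*e1 - 41/6*e2 - 23/8*e3 + 11*e4 - 4/3*e124 - 13/3*e134 - 16/9*e234
Summing the partial products and collecting blades:
Answer: -89/90*e1 + 83/90*e2 + 21887/1080*e3 + 2381/180*e4 - 29/15*e123 - 103/30*e124 - 1931/60*e134 - 1043/72*e234


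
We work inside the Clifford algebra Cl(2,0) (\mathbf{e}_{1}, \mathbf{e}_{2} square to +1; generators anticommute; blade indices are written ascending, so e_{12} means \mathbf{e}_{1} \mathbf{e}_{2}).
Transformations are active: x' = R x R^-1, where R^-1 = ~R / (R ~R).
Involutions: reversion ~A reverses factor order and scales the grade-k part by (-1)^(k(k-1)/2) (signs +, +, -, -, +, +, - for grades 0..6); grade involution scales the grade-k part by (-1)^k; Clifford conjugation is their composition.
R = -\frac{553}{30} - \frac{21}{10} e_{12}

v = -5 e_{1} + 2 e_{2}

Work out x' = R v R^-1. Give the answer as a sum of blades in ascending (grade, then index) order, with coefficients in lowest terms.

~R = -\frac{553}{30} + \frac{21}{10} e_{12}, and R ~R = \frac{154889}{450}, so R^-1 = ~R / (\frac{154889}{450}).
R v = \frac{2639}{30} e_{1} - \frac{1421}{30} e_{2}
Answer: -\frac{482}{109} e_{1} + \frac{335}{109} e_{2}


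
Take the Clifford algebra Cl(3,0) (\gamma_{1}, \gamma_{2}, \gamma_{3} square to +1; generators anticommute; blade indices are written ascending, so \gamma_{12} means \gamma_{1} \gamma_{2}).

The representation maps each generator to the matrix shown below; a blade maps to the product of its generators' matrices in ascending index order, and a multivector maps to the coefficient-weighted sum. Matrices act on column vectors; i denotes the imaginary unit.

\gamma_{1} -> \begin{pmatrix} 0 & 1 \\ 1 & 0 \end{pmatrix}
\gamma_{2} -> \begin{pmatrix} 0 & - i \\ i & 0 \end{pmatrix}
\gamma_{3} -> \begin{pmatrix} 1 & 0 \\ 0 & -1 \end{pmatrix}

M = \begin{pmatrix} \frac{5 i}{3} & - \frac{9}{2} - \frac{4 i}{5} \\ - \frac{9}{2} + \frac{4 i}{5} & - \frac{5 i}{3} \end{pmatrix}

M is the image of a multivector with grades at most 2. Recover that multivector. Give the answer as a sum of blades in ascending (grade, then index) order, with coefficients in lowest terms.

Method: 1, rho(\gamma_{1}), rho(\gamma_{2}), rho(\gamma_{3}) form a trace-orthogonal basis of the 2x2 complex matrices (tr(X Y) = 2 if X = Y, else 0), so M = m0*1 + m1*rho(\gamma_{1}) + m2*rho(\gamma_{2}) + m3*rho(\gamma_{3}) with m0 = tr(M)/2 = 0, m1 = tr(M rho(\gamma_{1}))/2 = - \frac{9}{2}, m2 = tr(M rho(\gamma_{2}))/2 = \frac{4}{5}, m3 = tr(M rho(\gamma_{3}))/2 = \frac{5 i}{3}.
Multiplying table entries, the bivector images are rho(\gamma_{12}) = i*rho(\gamma_{3}), rho(\gamma_{13}) = -i*rho(\gamma_{2}), rho(\gamma_{23}) = i*rho(\gamma_{1}); with real blade coefficients the real parts of m0..m3 are the coefficients of 1, \gamma_{1}, \gamma_{2}, \gamma_{3} and the imaginary parts give the bivectors (\gamma_{23}: Im m1, \gamma_{13}: -Im m2, \gamma_{12}: Im m3).
Answer: -\frac{9}{2} \gamma_{1} + \frac{4}{5} \gamma_{2} + \frac{5}{3} \gamma_{12}


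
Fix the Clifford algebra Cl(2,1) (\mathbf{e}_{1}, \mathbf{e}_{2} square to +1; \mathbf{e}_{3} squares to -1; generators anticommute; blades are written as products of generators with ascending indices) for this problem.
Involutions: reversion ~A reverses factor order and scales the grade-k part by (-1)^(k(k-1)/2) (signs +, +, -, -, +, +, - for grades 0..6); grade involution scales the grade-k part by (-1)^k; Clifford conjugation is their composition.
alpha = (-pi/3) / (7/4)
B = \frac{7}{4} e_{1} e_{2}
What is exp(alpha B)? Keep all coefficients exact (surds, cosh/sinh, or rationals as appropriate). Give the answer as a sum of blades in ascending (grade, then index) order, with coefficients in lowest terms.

B^2 = (\frac{7}{4})^2*(e_{1} e_{2})^2 = \frac{49}{16}*(-1) = -\frac{49}{16} (a basis 2-blade squares to minus the product of its generators' squares).
B^2 = -\frac{49}{16} — the series telescopes trigonometrically here: l = \frac{7}{4}, alpha*l = - \frac{\pi}{3}, so exp(alpha B) = cos(- \frac{\pi}{3}) + (sin(- \frac{\pi}{3})/(\frac{7}{4}))*B = \frac{1}{2} + (- \frac{2 \sqrt{3}}{7})*B.
Answer: \frac{1}{2} - \frac{\sqrt{3}}{2} e_{1} e_{2}


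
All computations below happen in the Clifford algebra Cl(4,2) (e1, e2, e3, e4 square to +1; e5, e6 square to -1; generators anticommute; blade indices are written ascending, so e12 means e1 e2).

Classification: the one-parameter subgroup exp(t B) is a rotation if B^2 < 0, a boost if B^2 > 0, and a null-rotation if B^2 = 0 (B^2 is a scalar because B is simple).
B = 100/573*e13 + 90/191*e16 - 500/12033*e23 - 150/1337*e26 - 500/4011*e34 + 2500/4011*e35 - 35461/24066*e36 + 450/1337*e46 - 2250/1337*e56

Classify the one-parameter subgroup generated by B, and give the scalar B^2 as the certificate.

B^2 term by term: the squares give (100/573)^2*(e13)^2 + (90/191)^2*(e16)^2 + (-500/12033)^2*(e23)^2 + (-150/1337)^2*(e26)^2 + (-500/4011)^2*(e34)^2 + (2500/4011)^2*(e35)^2 + (-35461/24066)^2*(e36)^2 + (450/1337)^2*(e46)^2 + (-2250/1337)^2*(e56)^2 = 10000/328329*(-1) + 8100/36481*(+1) + 250000/144793089*(-1) + 22500/1787569*(+1) + 250000/16088121*(-1) + 6250000/16088121*(+1) + 1257482521/579172356*(+1) + 202500/1787569*(+1) + 5062500/1787569*(-1) = 1/36 (each basis 2-blade squares to minus the product of its generators' squares); cross terms between blades sharing an index anticommute and cancel; the commuting (index-disjoint) pairs give grade-4 terms 2*c*c'*(blade product), which cancel blade by blade — e1236: 10000/255367 - 10000/255367 = 0; e1346: 30000/255367 - 30000/255367 = 0; e1356: -150000/255367 + 150000/255367 = 0; e2346: -50000/1787569 + 50000/1787569 = 0; e2356: 250000/1787569 - 250000/1787569 = 0; e3456: 750000/1787569 - 750000/1787569 = 0 — confirming B is simple. So B^2 = 1/36.
Answer: boost, certificate B^2 = 1/36. B^2 = 1/36 is basis-independent, so its sign is the whole story.


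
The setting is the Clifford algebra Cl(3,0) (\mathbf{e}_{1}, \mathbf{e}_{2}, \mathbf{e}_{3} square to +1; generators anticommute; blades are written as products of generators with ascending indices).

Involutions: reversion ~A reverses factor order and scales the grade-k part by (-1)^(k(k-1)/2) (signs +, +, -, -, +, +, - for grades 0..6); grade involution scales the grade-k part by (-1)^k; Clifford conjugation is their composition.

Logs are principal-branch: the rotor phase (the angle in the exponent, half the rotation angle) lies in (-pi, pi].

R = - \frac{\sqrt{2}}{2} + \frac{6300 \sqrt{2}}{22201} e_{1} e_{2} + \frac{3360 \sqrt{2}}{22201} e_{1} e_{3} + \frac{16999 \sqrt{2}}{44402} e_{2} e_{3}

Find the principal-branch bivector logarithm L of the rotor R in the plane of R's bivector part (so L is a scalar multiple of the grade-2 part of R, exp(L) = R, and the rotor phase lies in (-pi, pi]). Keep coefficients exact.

The scalar part of R is - \frac{\sqrt{2}}{2}, so the principal-branch rotor phase is pinned; divide the bivector part by its sine to get the unit plane — L is the phase times that plane.
Concretely: cos(phase) = - \frac{\sqrt{2}}{2} gives phase = ±\frac{3 \pi}{4}, and since phase/sin(phase) is even the sign is immaterial: L = (phase/sin(phase)) * <R>_2 = (\frac{3 \sqrt{2} \pi}{4}) * <R>_2.
Answer: \frac{9450 \pi}{22201} e_{1} e_{2} + \frac{5040 \pi}{22201} e_{1} e_{3} + \frac{50997 \pi}{88804} e_{2} e_{3}


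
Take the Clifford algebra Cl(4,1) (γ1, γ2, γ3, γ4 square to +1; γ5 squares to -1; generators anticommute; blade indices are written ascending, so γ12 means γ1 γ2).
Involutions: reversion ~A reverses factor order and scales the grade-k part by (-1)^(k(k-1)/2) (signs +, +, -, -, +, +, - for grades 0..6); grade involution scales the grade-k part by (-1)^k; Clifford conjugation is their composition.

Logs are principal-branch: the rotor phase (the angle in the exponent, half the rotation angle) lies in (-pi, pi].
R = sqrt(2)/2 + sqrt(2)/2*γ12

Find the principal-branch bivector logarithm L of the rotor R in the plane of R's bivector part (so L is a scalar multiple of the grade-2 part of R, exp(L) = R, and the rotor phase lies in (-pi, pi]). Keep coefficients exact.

The scalar part of R is sqrt(2)/2, which pins the rotor phase on the principal branch; dividing the bivector part by the sine of that phase recovers the unit plane, and L is the phase times that plane.
Concretely: cos(phase) = sqrt(2)/2 gives phase = ±pi/4, and since phase/sin(phase) is even the sign is immaterial: L = (phase/sin(phase)) * <R>_2 = (sqrt(2)*pi/4) * <R>_2.
Answer: pi/4*γ12


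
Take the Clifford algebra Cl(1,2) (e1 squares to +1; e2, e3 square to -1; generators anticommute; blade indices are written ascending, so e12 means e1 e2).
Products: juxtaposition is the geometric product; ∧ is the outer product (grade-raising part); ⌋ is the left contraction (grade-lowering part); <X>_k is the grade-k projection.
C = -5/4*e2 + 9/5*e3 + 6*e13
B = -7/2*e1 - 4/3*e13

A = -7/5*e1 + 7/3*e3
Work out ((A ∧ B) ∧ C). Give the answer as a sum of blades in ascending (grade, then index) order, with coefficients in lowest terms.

step 1: 49/6*e13
step 2: 245/24*e123
Answer: 245/24*e123


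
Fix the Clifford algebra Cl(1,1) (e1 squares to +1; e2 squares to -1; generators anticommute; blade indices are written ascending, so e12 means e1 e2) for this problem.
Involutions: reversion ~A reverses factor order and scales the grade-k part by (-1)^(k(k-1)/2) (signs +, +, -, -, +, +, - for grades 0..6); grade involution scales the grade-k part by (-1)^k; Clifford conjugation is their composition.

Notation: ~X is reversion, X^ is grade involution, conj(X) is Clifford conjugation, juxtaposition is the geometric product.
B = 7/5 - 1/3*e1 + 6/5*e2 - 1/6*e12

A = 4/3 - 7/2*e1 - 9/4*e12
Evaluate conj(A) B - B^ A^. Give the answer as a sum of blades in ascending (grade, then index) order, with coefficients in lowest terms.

first term: 13/40 + 79/45*e1 + 53/30*e2 + 1283/180*e12
second term: 409/120 + 362/45*e1 - 53/30*e2 + 149/180*e12
Answer: -37/12 - 283/45*e1 + 53/15*e2 + 63/10*e12


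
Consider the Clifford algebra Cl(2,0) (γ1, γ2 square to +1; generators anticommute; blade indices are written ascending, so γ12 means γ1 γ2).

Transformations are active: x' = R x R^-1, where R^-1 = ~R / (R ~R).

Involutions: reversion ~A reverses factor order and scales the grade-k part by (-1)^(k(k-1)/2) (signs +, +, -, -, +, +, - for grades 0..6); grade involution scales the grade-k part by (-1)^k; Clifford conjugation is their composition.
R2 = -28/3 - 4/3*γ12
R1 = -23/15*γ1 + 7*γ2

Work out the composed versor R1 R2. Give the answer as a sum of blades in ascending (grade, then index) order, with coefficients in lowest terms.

Distribute over the terms of R1 (each basis-blade product reordered to ascending indices, repeated generators contracted through their squares):
(-23/15*γ1) R2 = 644/45*γ1 + 92/45*γ2
(7*γ2) R2 = 28/3*γ1 - 196/3*γ2
Summing the partial products and collecting blades:
Answer: 1064/45*γ1 - 2848/45*γ2


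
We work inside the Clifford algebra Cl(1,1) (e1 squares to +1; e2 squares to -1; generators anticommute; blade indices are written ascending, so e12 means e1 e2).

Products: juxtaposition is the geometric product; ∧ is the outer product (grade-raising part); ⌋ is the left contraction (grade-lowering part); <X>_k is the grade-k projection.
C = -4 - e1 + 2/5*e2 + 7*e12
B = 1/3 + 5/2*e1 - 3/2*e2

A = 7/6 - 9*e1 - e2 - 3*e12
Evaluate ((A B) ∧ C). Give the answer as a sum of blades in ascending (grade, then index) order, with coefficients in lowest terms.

step 1: -425/18 - 55/12*e1 + 65/12*e2 + 15*e12
step 2: 850/9 + 755/18*e1 - 280/9*e2 - 7981/36*e12
Answer: 850/9 + 755/18*e1 - 280/9*e2 - 7981/36*e12


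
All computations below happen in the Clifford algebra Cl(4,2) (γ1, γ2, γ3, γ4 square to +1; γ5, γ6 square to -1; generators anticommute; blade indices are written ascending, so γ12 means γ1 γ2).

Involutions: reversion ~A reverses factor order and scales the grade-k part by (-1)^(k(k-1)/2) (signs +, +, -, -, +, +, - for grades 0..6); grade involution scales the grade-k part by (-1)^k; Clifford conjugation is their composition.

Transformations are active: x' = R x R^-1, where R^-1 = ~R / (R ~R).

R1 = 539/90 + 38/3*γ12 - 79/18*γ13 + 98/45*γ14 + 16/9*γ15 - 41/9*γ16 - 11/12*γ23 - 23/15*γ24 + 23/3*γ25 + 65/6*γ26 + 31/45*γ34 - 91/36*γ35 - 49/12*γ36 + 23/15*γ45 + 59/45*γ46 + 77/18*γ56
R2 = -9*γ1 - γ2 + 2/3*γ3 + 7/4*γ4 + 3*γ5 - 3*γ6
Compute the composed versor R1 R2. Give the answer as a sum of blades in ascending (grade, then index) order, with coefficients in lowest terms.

Distribute over the terms of R2 (each basis-blade product reordered to ascending indices, repeated generators contracted through their squares):
R1 (-9*γ1) = -539/10*γ1 + 114*γ2 - 79/2*γ3 + 98/5*γ4 + 16*γ5 - 41*γ6 + 33/4*γ123 + 69/5*γ124 - 69*γ125 - 195/2*γ126 - 31/5*γ134 + 91/4*γ135 + 147/4*γ136 - 69/5*γ145 - 59/5*γ146 - 77/2*γ156
R1 (-γ2) = -38/3*γ1 - 539/90*γ2 - 11/12*γ3 - 23/15*γ4 + 23/3*γ5 + 65/6*γ6 - 79/18*γ123 + 98/45*γ124 + 16/9*γ125 - 41/9*γ126 - 31/45*γ234 + 91/36*γ235 + 49/12*γ236 - 23/15*γ245 - 59/45*γ246 - 77/18*γ256
R1 (2/3*γ3) = -79/27*γ1 - 11/18*γ2 + 539/135*γ3 - 62/135*γ4 + 91/54*γ5 + 49/18*γ6 + 76/9*γ123 - 196/135*γ134 - 32/27*γ135 + 82/27*γ136 + 46/45*γ234 - 46/9*γ235 - 65/9*γ236 + 46/45*γ345 + 118/135*γ346 + 77/27*γ356
R1 (7/4*γ4) = 343/90*γ1 - 161/60*γ2 + 217/180*γ3 + 3773/360*γ4 - 161/60*γ5 - 413/180*γ6 + 133/6*γ124 - 553/72*γ134 - 28/9*γ145 + 287/36*γ146 - 77/48*γ234 - 161/12*γ245 - 455/24*γ246 + 637/144*γ345 + 343/48*γ346 + 539/72*γ456
R1 (3*γ5) = -16/3*γ1 - 23*γ2 + 91/12*γ3 - 23/5*γ4 + 539/30*γ5 + 77/6*γ6 + 38*γ125 - 79/6*γ135 + 98/15*γ145 + 41/3*γ156 - 11/4*γ235 - 23/5*γ245 - 65/2*γ256 + 31/15*γ345 + 49/4*γ356 - 59/15*γ456
R1 (-3*γ6) = -41/3*γ1 + 65/2*γ2 - 49/4*γ3 + 59/15*γ4 + 77/6*γ5 - 539/30*γ6 - 38*γ126 + 79/6*γ136 - 98/15*γ146 - 16/3*γ156 + 11/4*γ236 + 23/5*γ246 - 23*γ256 - 31/15*γ346 + 91/12*γ356 - 23/5*γ456
Summing the partial products and collecting blades:
Answer: -11432/135*γ1 + 6853/60*γ2 - 10769/270*γ3 + 5923/216*γ4 + 28873/540*γ5 - 6277/180*γ6 + 443/36*γ123 + 3433/90*γ124 - 263/9*γ125 - 2521/18*γ126 - 16559/1080*γ134 + 907/108*γ135 + 5719/108*γ136 - 467/45*γ145 - 373/36*γ146 - 181/6*γ156 - 61/48*γ234 - 16/3*γ235 - 7/18*γ236 - 391/20*γ245 - 5641/360*γ246 - 538/9*γ256 + 601/80*γ345 + 12859/2160*γ346 + 1225/54*γ356 - 377/360*γ456


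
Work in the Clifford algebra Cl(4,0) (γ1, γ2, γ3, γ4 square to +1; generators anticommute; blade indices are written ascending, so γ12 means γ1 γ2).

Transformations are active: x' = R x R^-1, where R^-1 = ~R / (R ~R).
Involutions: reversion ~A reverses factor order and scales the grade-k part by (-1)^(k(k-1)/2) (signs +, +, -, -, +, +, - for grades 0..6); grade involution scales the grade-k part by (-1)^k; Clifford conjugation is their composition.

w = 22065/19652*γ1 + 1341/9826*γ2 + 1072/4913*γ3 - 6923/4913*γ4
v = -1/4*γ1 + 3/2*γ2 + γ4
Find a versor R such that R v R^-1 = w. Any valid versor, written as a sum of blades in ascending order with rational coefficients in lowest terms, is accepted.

Key observation: q(v) = q(w) = 53/16 (sandwiches preserve the norm), so R = v + w = 4288/4913*γ1 + 8040/4913*γ2 + 1072/4913*γ3 - 2010/4913*γ4 works whenever it is invertible — the component of v along it is kept and (v - w)/2 reverses, sending v to w.
Answer: 4288/4913*γ1 + 8040/4913*γ2 + 1072/4913*γ3 - 2010/4913*γ4


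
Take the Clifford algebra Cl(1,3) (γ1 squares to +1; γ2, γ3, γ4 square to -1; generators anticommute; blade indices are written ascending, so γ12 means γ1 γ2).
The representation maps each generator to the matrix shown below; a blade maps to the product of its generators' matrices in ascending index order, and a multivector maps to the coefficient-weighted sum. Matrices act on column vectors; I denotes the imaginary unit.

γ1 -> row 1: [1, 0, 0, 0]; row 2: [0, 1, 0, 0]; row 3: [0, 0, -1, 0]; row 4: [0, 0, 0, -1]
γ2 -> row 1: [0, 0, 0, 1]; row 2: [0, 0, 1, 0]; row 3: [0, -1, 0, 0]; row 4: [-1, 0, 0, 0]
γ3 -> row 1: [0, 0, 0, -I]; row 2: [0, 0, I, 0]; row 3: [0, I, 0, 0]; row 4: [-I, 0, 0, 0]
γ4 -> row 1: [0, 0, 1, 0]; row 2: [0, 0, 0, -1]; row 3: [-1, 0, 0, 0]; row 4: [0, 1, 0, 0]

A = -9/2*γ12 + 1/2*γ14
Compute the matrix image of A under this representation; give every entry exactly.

Bivector images (products of the table entries): rho(γ12) = rho(γ1)rho(γ2) = row 1: [0, 0, 0, 1]; row 2: [0, 0, 1, 0]; row 3: [0, 1, 0, 0]; row 4: [1, 0, 0, 0]; rho(γ14) = rho(γ1)rho(γ4) = row 1: [0, 0, 1, 0]; row 2: [0, 0, 0, -1]; row 3: [1, 0, 0, 0]; row 4: [0, -1, 0, 0].
M = (-9/2)*rho(γ12) + (1/2)*rho(γ14), summed entrywise:
Answer: row 1: [0, 0, 1/2, -9/2]; row 2: [0, 0, -9/2, -1/2]; row 3: [1/2, -9/2, 0, 0]; row 4: [-9/2, -1/2, 0, 0]


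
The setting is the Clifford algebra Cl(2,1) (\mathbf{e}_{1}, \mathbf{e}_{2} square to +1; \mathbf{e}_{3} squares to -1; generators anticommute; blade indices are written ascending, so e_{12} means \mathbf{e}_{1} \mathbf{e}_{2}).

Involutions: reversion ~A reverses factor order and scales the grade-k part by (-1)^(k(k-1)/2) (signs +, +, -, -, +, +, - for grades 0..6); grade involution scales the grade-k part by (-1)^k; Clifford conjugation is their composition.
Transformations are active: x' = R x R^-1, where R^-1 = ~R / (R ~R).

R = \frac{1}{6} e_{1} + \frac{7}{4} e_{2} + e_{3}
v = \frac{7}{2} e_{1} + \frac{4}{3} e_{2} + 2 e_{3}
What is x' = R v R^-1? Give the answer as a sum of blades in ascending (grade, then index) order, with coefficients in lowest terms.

~R = \frac{1}{6} e_{1} + \frac{7}{4} e_{2} + e_{3}, and R ~R = \frac{301}{144}, so R^-1 = ~R / (\frac{301}{144}).
R v = \frac{11}{12} - \frac{425}{72} e_{12} - \frac{19}{6} e_{13} + \frac{13}{6} e_{23}
Answer: -\frac{2019}{602} e_{1} + \frac{26}{129} e_{2} - \frac{338}{301} e_{3}


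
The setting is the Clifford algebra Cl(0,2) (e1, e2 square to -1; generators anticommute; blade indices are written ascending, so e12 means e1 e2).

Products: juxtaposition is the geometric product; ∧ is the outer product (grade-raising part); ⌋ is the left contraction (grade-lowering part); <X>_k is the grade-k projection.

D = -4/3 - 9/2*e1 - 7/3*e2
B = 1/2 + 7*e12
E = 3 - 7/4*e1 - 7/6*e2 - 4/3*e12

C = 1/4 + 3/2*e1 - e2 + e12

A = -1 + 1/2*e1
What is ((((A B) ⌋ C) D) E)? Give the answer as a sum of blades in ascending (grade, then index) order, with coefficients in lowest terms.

step 1: -1/2 + 1/4*e1 - 7/2*e2 - 7*e12
step 2: 3 - 17/4*e1 + 1/4*e2 - 1/2*e12
step 3: -541/24 - 9*e1 - 61/12*e2 + 281/24*e12
step 4: -2653/36 + 3157/96*e1 - 6175/288*e2 + 9617/144*e12
Answer: -2653/36 + 3157/96*e1 - 6175/288*e2 + 9617/144*e12


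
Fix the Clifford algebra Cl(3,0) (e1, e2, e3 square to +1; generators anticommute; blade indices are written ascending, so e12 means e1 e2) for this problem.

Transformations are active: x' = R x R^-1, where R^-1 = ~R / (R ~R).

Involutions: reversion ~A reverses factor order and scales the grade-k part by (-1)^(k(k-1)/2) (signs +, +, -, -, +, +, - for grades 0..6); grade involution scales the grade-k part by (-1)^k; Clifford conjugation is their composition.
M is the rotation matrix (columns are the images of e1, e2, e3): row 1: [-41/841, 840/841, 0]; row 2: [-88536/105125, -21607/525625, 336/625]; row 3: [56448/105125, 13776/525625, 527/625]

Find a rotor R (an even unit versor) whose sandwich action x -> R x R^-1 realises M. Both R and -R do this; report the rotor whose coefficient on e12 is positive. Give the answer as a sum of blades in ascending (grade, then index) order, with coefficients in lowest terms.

Method: write R = a + b12*e12 + b13*e13 + b23*e23 with a^2 + b12^2 + b13^2 + b23^2 = 1 (so R^-1 = ~R). Expanding the columns R e_j ~R gives tr M = 4a^2 - 1 and, from the antisymmetric part, M21 - M12 = -4a*b12, M13 - M31 = 4a*b13, M32 - M23 = -4a*b23.
Here tr M = 15839/21025, so a^2 = (1 + tr M)/4 = 9216/21025 and a = ±96/145. Taking a = 96/145: M21 - M12 = -193536/105125, M13 - M31 = -56448/105125, M32 - M23 = -10752/21025, giving b12 = 504/725, b13 = -147/725, b23 = 28/145, i.e. R = 96/145 + 504/725*e12 - 147/725*e13 + 28/145*e23.
Its e12 coefficient is already positive.
Answer: 96/145 + 504/725*e12 - 147/725*e13 + 28/145*e23. Why the constraint matters: R and -R act identically through the sandwich — M has trace 15839/21025 either way — so only the sign condition on e12 picks one of the two preimages.


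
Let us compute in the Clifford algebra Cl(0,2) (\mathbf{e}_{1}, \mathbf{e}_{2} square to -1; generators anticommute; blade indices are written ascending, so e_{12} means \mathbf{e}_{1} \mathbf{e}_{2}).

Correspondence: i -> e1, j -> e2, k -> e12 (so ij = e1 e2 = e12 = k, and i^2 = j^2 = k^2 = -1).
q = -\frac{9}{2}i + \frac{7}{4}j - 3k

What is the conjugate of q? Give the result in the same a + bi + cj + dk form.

In blades: q = -\frac{9}{2} e_{1} + \frac{7}{4} e_{2} - 3 e_{12}.
Conjugation here is Clifford conjugation: the scalar is fixed and the grade-1 and grade-2 blades all flip sign, giving \frac{9}{2} e_{1} - \frac{7}{4} e_{2} + 3 e_{12}; translating back:
Answer: \frac{9}{2}i - \frac{7}{4}j + 3k


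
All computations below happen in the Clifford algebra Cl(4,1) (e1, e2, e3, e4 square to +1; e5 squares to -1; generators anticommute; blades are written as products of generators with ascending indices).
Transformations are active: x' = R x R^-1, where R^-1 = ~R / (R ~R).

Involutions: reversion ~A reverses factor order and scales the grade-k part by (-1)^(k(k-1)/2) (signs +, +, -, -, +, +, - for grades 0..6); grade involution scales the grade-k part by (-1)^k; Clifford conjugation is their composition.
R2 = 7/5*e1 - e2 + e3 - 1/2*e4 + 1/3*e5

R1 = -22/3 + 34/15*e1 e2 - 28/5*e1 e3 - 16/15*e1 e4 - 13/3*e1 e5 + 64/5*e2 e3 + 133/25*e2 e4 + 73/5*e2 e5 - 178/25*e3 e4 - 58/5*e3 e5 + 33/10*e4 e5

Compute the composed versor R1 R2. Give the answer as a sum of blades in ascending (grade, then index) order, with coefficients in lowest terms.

Distribute over the terms of R2 (each basis-blade product reordered to ascending indices, repeated generators contracted through their squares):
R1 (7/5*e1) = -154/15*e1 - 238/75*e2 + 196/25*e3 + 112/75*e4 + 91/15*e5 + 448/25*e1 e2 e3 + 931/125*e1 e2 e4 + 511/25*e1 e2 e5 - 1246/125*e1 e3 e4 - 406/25*e1 e3 e5 + 231/50*e1 e4 e5
R1 (-e2) = -34/15*e1 + 22/3*e2 + 64/5*e3 + 133/25*e4 + 73/5*e5 - 28/5*e1 e2 e3 - 16/15*e1 e2 e4 - 13/3*e1 e2 e5 + 178/25*e2 e3 e4 + 58/5*e2 e3 e5 - 33/10*e2 e4 e5
R1 (e3) = -28/5*e1 + 64/5*e2 - 22/3*e3 + 178/25*e4 + 58/5*e5 + 34/15*e1 e2 e3 + 16/15*e1 e3 e4 + 13/3*e1 e3 e5 - 133/25*e2 e3 e4 - 73/5*e2 e3 e5 + 33/10*e3 e4 e5
R1 (-1/2*e4) = 8/15*e1 - 133/50*e2 + 89/25*e3 + 11/3*e4 + 33/20*e5 - 17/15*e1 e2 e4 + 14/5*e1 e3 e4 - 13/6*e1 e4 e5 - 32/5*e2 e3 e4 + 73/10*e2 e4 e5 - 29/5*e3 e4 e5
R1 (1/3*e5) = 13/9*e1 - 73/15*e2 + 58/15*e3 - 11/10*e4 - 22/9*e5 + 34/45*e1 e2 e5 - 28/15*e1 e3 e5 - 16/45*e1 e4 e5 + 64/15*e2 e3 e5 + 133/75*e2 e4 e5 - 178/75*e3 e4 e5
Summing the partial products and collecting blades:
Answer: -727/45*e1 + 283/30*e2 + 311/15*e3 + 33/2*e4 + 1133/36*e5 + 1094/75*e1 e2 e3 + 656/125*e1 e2 e4 + 3794/225*e1 e2 e5 - 2288/375*e1 e3 e4 - 1033/75*e1 e3 e5 + 472/225*e1 e4 e5 - 23/5*e2 e3 e4 + 19/15*e2 e3 e5 + 433/75*e2 e4 e5 - 731/150*e3 e4 e5


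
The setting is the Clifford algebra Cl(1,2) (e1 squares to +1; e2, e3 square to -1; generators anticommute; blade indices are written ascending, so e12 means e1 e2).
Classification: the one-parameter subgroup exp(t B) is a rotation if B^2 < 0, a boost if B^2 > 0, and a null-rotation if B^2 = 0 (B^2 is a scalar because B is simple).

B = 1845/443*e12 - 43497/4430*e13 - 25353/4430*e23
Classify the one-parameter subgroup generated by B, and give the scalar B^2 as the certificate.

B^2 term by term: the squares give (1845/443)^2*(e12)^2 + (-43497/4430)^2*(e13)^2 + (-25353/4430)^2*(e23)^2 = 3404025/196249*(+1) + 1891989009/19624900*(+1) + 642774609/19624900*(-1) = 81 (each basis 2-blade squares to minus the product of its generators' squares); cross terms between blades sharing an index anticommute and cancel. So B^2 = 81.
Answer: boost, certificate B^2 = 81. One invariant decides it: the square 81 survives every conjugation, and its sign is exactly the classification.


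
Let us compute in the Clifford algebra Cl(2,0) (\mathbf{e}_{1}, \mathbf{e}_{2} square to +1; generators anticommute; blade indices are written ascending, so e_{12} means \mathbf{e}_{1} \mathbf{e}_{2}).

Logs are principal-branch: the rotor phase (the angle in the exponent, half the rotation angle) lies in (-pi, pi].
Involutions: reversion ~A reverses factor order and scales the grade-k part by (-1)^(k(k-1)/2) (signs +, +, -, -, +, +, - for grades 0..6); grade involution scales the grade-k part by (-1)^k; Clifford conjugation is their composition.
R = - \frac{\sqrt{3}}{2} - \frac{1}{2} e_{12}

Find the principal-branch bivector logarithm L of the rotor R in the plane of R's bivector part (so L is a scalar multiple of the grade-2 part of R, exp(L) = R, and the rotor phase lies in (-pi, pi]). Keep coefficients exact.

The scalar part of R is - \frac{\sqrt{3}}{2}, which pins the rotor phase on the principal branch; dividing the bivector part by the sine of that phase recovers the unit plane, and L is the phase times that plane.
Concretely: cos(phase) = - \frac{\sqrt{3}}{2} gives phase = ±\frac{5 \pi}{6}, and since phase/sin(phase) is even the sign is immaterial: L = (phase/sin(phase)) * <R>_2 = (\frac{5 \pi}{3}) * <R>_2.
Answer: - \frac{5 \pi}{6} e_{12}


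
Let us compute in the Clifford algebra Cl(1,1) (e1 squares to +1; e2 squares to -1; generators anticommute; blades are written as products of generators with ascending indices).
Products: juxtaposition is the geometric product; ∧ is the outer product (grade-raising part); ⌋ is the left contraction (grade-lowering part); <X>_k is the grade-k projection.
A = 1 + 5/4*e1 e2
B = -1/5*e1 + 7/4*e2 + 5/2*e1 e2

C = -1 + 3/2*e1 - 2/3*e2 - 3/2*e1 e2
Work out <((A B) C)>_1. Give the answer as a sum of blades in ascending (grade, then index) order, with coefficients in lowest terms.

step 1: 25/8 - 191/80*e1 + 2*e2 + 5/2*e1 e2
step 2: -4379/480 + 689/120*e1 - 2041/480*e2 - 2063/240*e1 e2
step 3: 689/120*e1 - 2041/480*e2
Answer: 689/120*e1 - 2041/480*e2


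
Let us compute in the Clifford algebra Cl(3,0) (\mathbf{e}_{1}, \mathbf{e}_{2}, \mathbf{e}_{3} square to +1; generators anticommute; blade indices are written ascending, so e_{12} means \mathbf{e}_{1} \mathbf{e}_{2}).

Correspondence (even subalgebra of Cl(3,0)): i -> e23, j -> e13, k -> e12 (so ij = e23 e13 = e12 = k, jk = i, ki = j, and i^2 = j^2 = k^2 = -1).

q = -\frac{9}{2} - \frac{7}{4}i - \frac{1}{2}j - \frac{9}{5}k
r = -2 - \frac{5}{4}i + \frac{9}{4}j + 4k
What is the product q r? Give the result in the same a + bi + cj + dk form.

In blades: q = -\frac{9}{2} - \frac{9}{5} e_{12} - \frac{1}{2} e_{13} - \frac{7}{4} e_{23}, r = -2 + 4 e_{12} + \frac{9}{4} e_{13} - \frac{5}{4} e_{23}.
Distribute q over r term by term (generator squares from the signature, products reordered to ascending indices): (-\frac{9}{2})*r = 9 - 18 e_{12} - \frac{81}{8} e_{13} + \frac{45}{8} e_{23}; (-\frac{9}{5} e_{12})*r = \frac{36}{5} + \frac{18}{5} e_{12} + \frac{9}{4} e_{13} + \frac{81}{20} e_{23}; (-\frac{1}{2} e_{13})*r = \frac{9}{8} - \frac{5}{8} e_{12} + e_{13} - 2 e_{23}; (-\frac{7}{4} e_{23})*r = -\frac{35}{16} - \frac{63}{16} e_{12} + 7 e_{13} + \frac{7}{2} e_{23}.
Sum: \frac{1211}{80} - \frac{1517}{80} e_{12} + \frac{1}{8} e_{13} + \frac{447}{40} e_{23}; translating back through the correspondence:
Answer: \frac{1211}{80} + \frac{447}{40}i + \frac{1}{8}j - \frac{1517}{80}k
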